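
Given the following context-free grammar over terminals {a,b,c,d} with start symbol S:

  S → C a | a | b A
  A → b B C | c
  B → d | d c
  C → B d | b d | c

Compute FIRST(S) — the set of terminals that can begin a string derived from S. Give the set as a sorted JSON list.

FIRST sets, iterate to fixpoint:
pass 1:
  A via A→b B C: +{b}
  A via A→c: +{c}
  B via B→d: +{d}
  C via C→B d: +{d}
  C via C→b d: +{b}
  C via C→c: +{c}
  S via S→C a: +{b,c,d}
  S via S→a: +{a}
  FIRST(S)={a,b,c,d}  FIRST(A)={b,c}  FIRST(B)={d}  FIRST(C)={b,c,d}
pass 2: (no change)
  FIRST(S)={a,b,c,d}  FIRST(A)={b,c}  FIRST(B)={d}  FIRST(C)={b,c,d}

FIRST(S) = ["a", "b", "c", "d"]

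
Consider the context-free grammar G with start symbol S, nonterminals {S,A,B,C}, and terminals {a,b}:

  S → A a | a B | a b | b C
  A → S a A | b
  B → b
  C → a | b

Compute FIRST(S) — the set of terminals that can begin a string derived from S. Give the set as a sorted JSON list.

FIRST iteration:
iter 1:
  A via A→b: +{b}
  B via B→b: +{b}
  C via C→a: +{a}
  C via C→b: +{b}
  S via S→A a: +{b}
  S via S→a B: +{a}
  S: {a,b}  A: {b}  B: {b}  C: {a,b}
iter 2:
  A via A→S a A: +{a}
  S: {a,b}  A: {a,b}  B: {b}  C: {a,b}
iter 3: — fixpoint
  S: {a,b}  A: {a,b}  B: {b}  C: {a,b}

FIRST(S) = ["a", "b"]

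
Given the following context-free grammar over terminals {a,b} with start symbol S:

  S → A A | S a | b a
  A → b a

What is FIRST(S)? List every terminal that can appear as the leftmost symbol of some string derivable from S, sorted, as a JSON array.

FIRST sets, iterate to fixpoint:
pass 1:
  A via A→b a: +{b}
  S via S→A A: +{b}
  FIRST[S]={b}  FIRST[A]={b}
pass 2: done
  FIRST[S]={b}  FIRST[A]={b}

FIRST(S) = ["b"]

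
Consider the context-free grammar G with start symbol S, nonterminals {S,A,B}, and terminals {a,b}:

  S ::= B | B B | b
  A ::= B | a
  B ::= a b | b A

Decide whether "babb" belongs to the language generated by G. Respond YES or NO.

CNF form of G:
  S -> B B | T0 T1 | T1 A | b
  A -> T0 T1 | T1 A | a
  B -> T0 T1 | T1 A
  T0 -> a
  T1 -> b

CYK table (by increasing span):
  T[0,0] 'b' = {S,T1}  orig:{S}
  T[1,1] 'a' = {A,T0}  orig:{A}
  T[2,2] 'b' = {S,T1}  orig:{S}
  T[3,3] 'b' = {S,T1}  orig:{S}
  T[0,1] 'ba' = {A,B,S}
  T[1,2] 'ab' = {A,B,S}
  T[2,3] 'bb' = ∅
  T[0,2] 'bab' = {A,B,S}
  T[1,3] 'abb' = ∅
  T[0,3] 'babb' = ∅

S ∉ T[0,3] ⇒ NO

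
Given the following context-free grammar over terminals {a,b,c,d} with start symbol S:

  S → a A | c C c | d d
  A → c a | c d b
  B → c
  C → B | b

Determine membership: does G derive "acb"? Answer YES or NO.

Convert to CNF:
  S -> T0 X5 | T1 A | T2 T2
  A -> T0 T1 | T0 X4
  B -> c
  C -> b | c
  T0 -> c
  T1 -> a
  T2 -> d
  T3 -> b
  X4 -> T2 T3
  X5 -> C T0

Fill CYK table bottom-up:
  cell(0,0) a: {T1}  orig:{}
  cell(1,1) c: {B,C,T0}  orig:{B,C}
  cell(2,2) b: {C,T3}  orig:{C}
  cell(0,1) ac: ∅
  cell(1,2) cb: ∅
  cell(0,2) acb: ∅

S ∉ T[0,2] ⇒ NO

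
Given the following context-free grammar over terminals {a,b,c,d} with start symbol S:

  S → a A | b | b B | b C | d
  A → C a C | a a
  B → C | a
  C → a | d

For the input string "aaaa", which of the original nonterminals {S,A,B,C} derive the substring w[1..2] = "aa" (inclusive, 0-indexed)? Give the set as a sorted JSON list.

Convert to CNF:
  S -> T0 A | T1 B | T1 C | b | d
  A -> C X2 | T0 T0
  B -> a | d
  C -> a | d
  T0 -> a
  T1 -> b
  X2 -> T0 C

CYK table (by increasing span), restricted to cells inside w[1..2]:
  cell(1,1) a: {B,C,T0}  orig:{B,C}
  cell(2,2) a: {B,C,T0}  orig:{B,C}
  cell(1,2) aa: {A,X2}  orig:{A}

Original NTs in T[1,2] deriving "aa": ["A"]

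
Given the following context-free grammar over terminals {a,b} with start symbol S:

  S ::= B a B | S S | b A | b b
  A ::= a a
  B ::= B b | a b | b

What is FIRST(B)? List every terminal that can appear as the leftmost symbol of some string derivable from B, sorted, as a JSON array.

FIRST sets, iterate to fixpoint:
iter 1:
  A via A→a a: +{a}
  B via B→a b: +{a}
  B via B→b: +{b}
  S via S→B a B: +{a,b}
  FIRST(S)={a,b}  FIRST(A)={a}  FIRST(B)={a,b}
iter 2: — fixpoint
  FIRST(S)={a,b}  FIRST(A)={a}  FIRST(B)={a,b}

FIRST(B) = ["a", "b"]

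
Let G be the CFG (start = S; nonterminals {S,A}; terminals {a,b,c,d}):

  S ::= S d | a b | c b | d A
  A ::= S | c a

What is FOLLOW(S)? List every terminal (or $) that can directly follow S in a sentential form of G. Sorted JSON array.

FIRST sets, iterate to fixpoint:
pass 1:
  A via A→c a: +{c}
  S via S→a b: +{a}
  S via S→c b: +{c}
  S via S→d A: +{d}
  S: {a,c,d}  A: {c}
pass 2:
  A via A→S: +{a,d}
  S: {a,c,d}  A: {a,c,d}
pass 3: (no change)
  S: {a,c,d}  A: {a,c,d}

FOLLOW iteration:
initialize: $ ∈ FOLLOW(S)
round 1:
  S→S d: FOLLOW(S) ⊇ FIRST(d) = {d}; new: +{d}
  S→d A: FOLLOW(A) ⊇ FOLLOW(S) ⊇ {$,d}; new: +{$,d}
  FOLLOW[S]={$,d}  FOLLOW[A]={$,d}
round 2: (stable)
  FOLLOW[S]={$,d}  FOLLOW[A]={$,d}

FOLLOW(S) = ["$", "d"]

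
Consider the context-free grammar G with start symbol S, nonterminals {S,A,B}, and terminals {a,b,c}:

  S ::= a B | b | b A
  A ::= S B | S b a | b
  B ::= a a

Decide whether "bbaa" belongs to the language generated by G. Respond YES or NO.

Convert to CNF:
  S -> T0 A | T1 B | b
  A -> S B | S X2 | b
  B -> T1 T1
  T0 -> b
  T1 -> a
  X2 -> T0 T1

Fill CYK table bottom-up:
  [0..0]={A,S,T0}  "b"  orig:{A,S}
  [1..1]={A,S,T0}  "b"  orig:{A,S}
  [2..2]={T1}  "a"  orig:{}
  [3..3]={T1}  "a"  orig:{}
  [0..1]={S}  "bb"
  [1..2]={X2}  "ba"  orig:{}
  [2..3]={B}  "aa"
  [0..2]={A}  "bba"
  [1..3]={A}  "baa"
  [0..3]={A,S}  "bbaa"

S ∈ T[0,3] ⇒ YES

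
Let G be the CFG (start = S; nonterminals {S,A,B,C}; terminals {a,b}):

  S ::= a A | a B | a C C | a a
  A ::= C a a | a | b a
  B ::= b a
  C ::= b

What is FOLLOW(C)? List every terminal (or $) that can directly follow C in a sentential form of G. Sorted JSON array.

Compute FIRST by fixpoint:
round 1:
  A via A→a: +{a}
  A via A→b a: +{b}
  B via B→b a: +{b}
  C via C→b: +{b}
  S via S→a A: +{a}
  FIRST[S]={a}  FIRST[A]={a,b}  FIRST[B]={b}  FIRST[C]={b}
round 2: (no change)
  FIRST[S]={a}  FIRST[A]={a,b}  FIRST[B]={b}  FIRST[C]={b}

FOLLOW iteration:
FOLLOW(S) := {$}
round 1:
  A→C a a: FOLLOW(C) ⊇ FIRST(a) = {a}; new: +{a}
  S→a A: FOLLOW(A) ⊇ FOLLOW(S) ⊇ {$}; new: +{$}
  S→a B: FOLLOW(B) ⊇ FOLLOW(S) ⊇ {$}; new: +{$}
  S→a C C: FOLLOW(C) ⊇ FIRST(C) = {b}; new: +{b}
  S→a C C: FOLLOW(C) ⊇ FOLLOW(S) ⊇ {$}; new: +{$}
  FOLLOW(S)={$}  FOLLOW(A)={$}  FOLLOW(B)={$}  FOLLOW(C)={$,a,b}
round 2: (no change)
  FOLLOW(S)={$}  FOLLOW(A)={$}  FOLLOW(B)={$}  FOLLOW(C)={$,a,b}

FOLLOW(C) = ["$", "a", "b"]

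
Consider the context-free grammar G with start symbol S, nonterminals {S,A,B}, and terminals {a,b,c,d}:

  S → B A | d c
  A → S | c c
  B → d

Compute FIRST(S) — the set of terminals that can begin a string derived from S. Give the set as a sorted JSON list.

FIRST iteration:
iter 1:
  A via A→c c: +{c}
  B via B→d: +{d}
  S via S→B A: +{d}
  FIRST(S)={d}  FIRST(A)={c}  FIRST(B)={d}
iter 2:
  A via A→S: +{d}
  FIRST(S)={d}  FIRST(A)={c,d}  FIRST(B)={d}
iter 3: (stable)
  FIRST(S)={d}  FIRST(A)={c,d}  FIRST(B)={d}

FIRST(S) = ["d"]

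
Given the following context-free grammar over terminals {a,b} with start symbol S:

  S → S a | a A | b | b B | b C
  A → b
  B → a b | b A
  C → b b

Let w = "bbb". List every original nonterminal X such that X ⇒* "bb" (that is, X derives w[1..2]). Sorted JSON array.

CNF form of G:
  S -> S T0 | T0 A | T1 B | T1 C | b
  A -> b
  B -> T0 T1 | T1 A
  C -> T1 T1
  T0 -> a
  T1 -> b

Fill CYK table bottom-up (cells [i..j] with 1 ≤ i ≤ j ≤ 2 only):
  cell(1,1) b: {A,S,T1}  orig:{A,S}
  cell(2,2) b: {A,S,T1}  orig:{A,S}
  cell(1,2) bb: {B,C}

Original NTs in T[1,2] deriving "bb": ["B", "C"]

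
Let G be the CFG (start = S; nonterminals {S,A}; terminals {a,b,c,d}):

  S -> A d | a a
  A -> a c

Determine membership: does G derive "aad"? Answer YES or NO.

CNF form of G:
  S -> A T2 | T0 T0
  A -> T0 T1
  T0 -> a
  T1 -> c
  T2 -> d

CYK fill:
  T[0,0] 'a' = {T0}  orig:{}
  T[1,1] 'a' = {T0}  orig:{}
  T[2,2] 'd' = {T2}  orig:{}
  T[0,1] 'aa' = {S}
  T[1,2] 'ad' = ∅
  T[0,2] 'aad' = ∅

S ∉ T[0,2] ⇒ NO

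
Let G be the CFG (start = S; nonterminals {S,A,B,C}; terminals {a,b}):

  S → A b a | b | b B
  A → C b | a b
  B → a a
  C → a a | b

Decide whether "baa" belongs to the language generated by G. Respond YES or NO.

Convert to CNF:
  S -> A X2 | T0 B | b
  A -> C T0 | T1 T0
  B -> T1 T1
  C -> T1 T1 | b
  T0 -> b
  T1 -> a
  X2 -> T0 T1

Fill CYK table bottom-up:
  T[0,0] 'b' = {C,S,T0}  orig:{C,S}
  T[1,1] 'a' = {T1}  orig:{}
  T[2,2] 'a' = {T1}  orig:{}
  T[0,1] 'ba' = {X2}  orig:{}
  T[1,2] 'aa' = {B,C}
  T[0,2] 'baa' = {S}

S ∈ T[0,2] ⇒ YES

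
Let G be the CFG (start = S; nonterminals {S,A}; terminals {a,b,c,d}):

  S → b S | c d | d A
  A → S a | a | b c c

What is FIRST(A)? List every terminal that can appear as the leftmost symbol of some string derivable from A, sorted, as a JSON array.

FIRST iteration:
[1]
  A via A→a: +{a}
  A via A→b c c: +{b}
  S via S→b S: +{b}
  S via S→c d: +{c}
  S via S→d A: +{d}
  S: {b,c,d}  A: {a,b}
[2]
  A via A→S a: +{c,d}
  S: {b,c,d}  A: {a,b,c,d}
[3] (stable)
  S: {b,c,d}  A: {a,b,c,d}

FIRST(A) = ["a", "b", "c", "d"]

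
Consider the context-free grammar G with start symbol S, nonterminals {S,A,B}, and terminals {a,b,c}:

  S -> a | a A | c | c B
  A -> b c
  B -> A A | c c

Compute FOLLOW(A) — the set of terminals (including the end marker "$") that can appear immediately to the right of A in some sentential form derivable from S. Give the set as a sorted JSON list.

Compute FIRST by fixpoint:
round 1:
  A via A→b c: +{b}
  B via B→A A: +{b}
  B via B→c c: +{c}
  S via S→a: +{a}
  S via S→c: +{c}
  S: {a,c}  A: {b}  B: {b,c}
round 2: (stable)
  S: {a,c}  A: {b}  B: {b,c}

Compute FOLLOW by fixpoint:
initialize: $ ∈ FOLLOW(S)
pass 1:
  B→A A: FOLLOW(A) ⊇ FIRST(A) = {b}; new: +{b}
  S→a A: FOLLOW(A) ⊇ FOLLOW(S) ⊇ {$}; new: +{$}
  S→c B: FOLLOW(B) ⊇ FOLLOW(S) ⊇ {$}; new: +{$}
  S: {$}  A: {$,b}  B: {$}
pass 2: done
  S: {$}  A: {$,b}  B: {$}

FOLLOW(A) = ["$", "b"]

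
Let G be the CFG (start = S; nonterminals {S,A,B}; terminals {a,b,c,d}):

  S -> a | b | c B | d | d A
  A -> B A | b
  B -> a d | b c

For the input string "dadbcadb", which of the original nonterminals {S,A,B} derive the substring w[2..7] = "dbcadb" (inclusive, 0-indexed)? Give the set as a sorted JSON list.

CNF form of G:
  S -> T1 A | T3 B | a | b | d
  A -> B A | b
  B -> T0 T1 | T2 T3
  T0 -> a
  T1 -> d
  T2 -> b
  T3 -> c

Fill CYK table bottom-up (cells [i..j] with 2 ≤ i ≤ j ≤ 7 only):
  T[2,2] 'd' = {S,T1}  orig:{S}
  T[3,3] 'b' = {A,S,T2}  orig:{A,S}
  T[4,4] 'c' = {T3}  orig:{}
  T[5,5] 'a' = {S,T0}  orig:{S}
  T[6,6] 'd' = {S,T1}  orig:{S}
  T[7,7] 'b' = {A,S,T2}  orig:{A,S}
  T[2,3] 'db' = {S}
  T[3,4] 'bc' = {B}
  T[4,5] 'ca' = ∅
  T[5,6] 'ad' = {B}
  T[6,7] 'db' = {S}
  T[2,4] 'dbc' = ∅
  T[3,5] 'bca' = ∅
  T[4,6] 'cad' = {S}
  T[5,7] 'adb' = {A}
  T[2,5] 'dbca' = ∅
  T[3,6] 'bcad' = ∅
  T[4,7] 'cadb' = ∅
  T[2,6] 'dbcad' = ∅
  T[3,7] 'bcadb' = {A}
  T[2,7] 'dbcadb' = {S}

Original NTs in T[2,7] deriving "dbcadb": ["S"]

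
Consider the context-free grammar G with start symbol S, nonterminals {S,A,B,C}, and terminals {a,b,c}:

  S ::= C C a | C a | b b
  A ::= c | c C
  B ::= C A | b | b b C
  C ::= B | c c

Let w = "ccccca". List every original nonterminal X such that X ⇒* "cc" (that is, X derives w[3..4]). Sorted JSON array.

CNF form of G:
  S -> C T2 | C X5 | T1 T1
  A -> T0 C | c
  B -> C A | T1 X3 | b
  C -> C A | T0 T0 | T1 X4 | b
  T0 -> c
  T1 -> b
  T2 -> a
  X3 -> T1 C
  X4 -> T1 C
  X5 -> C T2

CYK table (by increasing span) (cells [i..j] with 3 ≤ i ≤ j ≤ 4 only):
  T[3,3] 'c' = {A,T0}  orig:{A}
  T[4,4] 'c' = {A,T0}  orig:{A}
  T[3,4] 'cc' = {C}

Original NTs in T[3,4] deriving "cc": ["C"]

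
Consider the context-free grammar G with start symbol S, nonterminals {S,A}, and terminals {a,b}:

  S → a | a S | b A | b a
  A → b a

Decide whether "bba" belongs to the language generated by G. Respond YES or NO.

CNF form of G:
  S -> T0 A | T0 T1 | T1 S | a
  A -> T0 T1
  T0 -> b
  T1 -> a

Fill CYK table bottom-up:
  cell(0,0) b: {T0}  orig:{}
  cell(1,1) b: {T0}  orig:{}
  cell(2,2) a: {S,T1}  orig:{S}
  cell(0,1) bb: ∅
  cell(1,2) ba: {A,S}
  cell(0,2) bba: {S}

S ∈ T[0,2] ⇒ YES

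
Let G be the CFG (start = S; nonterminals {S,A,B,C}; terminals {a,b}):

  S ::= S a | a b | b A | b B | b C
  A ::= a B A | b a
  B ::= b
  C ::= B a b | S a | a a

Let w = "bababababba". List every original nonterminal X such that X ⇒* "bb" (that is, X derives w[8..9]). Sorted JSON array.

Convert to CNF:
  S -> S T0 | T0 T1 | T1 A | T1 B | T1 C
  A -> T0 X2 | T1 T0
  B -> b
  C -> B X3 | S T0 | T0 T0
  T0 -> a
  T1 -> b
  X2 -> B A
  X3 -> T0 T1

Fill CYK table bottom-up, restricted to cells inside w[8..9]:
  cell(8,8) b: {B,T1}  orig:{B}
  cell(9,9) b: {B,T1}  orig:{B}
  cell(8,9) bb: {S}

Original NTs in T[8,9] deriving "bb": ["S"]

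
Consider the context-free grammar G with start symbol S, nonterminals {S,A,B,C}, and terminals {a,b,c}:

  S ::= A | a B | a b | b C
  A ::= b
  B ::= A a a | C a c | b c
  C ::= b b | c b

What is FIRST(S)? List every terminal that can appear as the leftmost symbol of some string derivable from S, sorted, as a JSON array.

FIRST iteration:
round 1:
  A via A→b: +{b}
  B via B→A a a: +{b}
  C via C→b b: +{b}
  C via C→c b: +{c}
  S via S→A: +{b}
  S via S→a B: +{a}
  FIRST(S)={a,b}  FIRST(A)={b}  FIRST(B)={b}  FIRST(C)={b,c}
round 2:
  B via B→C a c: +{c}
  FIRST(S)={a,b}  FIRST(A)={b}  FIRST(B)={b,c}  FIRST(C)={b,c}
round 3: done
  FIRST(S)={a,b}  FIRST(A)={b}  FIRST(B)={b,c}  FIRST(C)={b,c}

FIRST(S) = ["a", "b"]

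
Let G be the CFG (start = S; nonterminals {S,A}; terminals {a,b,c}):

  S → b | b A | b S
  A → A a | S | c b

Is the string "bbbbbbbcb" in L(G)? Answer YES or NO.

Convert to CNF:
  S -> T1 A | T1 S | b
  A -> A T0 | T1 A | T1 S | T2 T1 | b
  T0 -> a
  T1 -> b
  T2 -> c

CYK fill:
  [0..0]={A,S,T1}  "b"  orig:{A,S}
  [1..1]={A,S,T1}  "b"  orig:{A,S}
  [2..2]={A,S,T1}  "b"  orig:{A,S}
  [3..3]={A,S,T1}  "b"  orig:{A,S}
  [4..4]={A,S,T1}  "b"  orig:{A,S}
  [5..5]={A,S,T1}  "b"  orig:{A,S}
  [6..6]={A,S,T1}  "b"  orig:{A,S}
  [7..7]={T2}  "c"  orig:{}
  [8..8]={A,S,T1}  "b"  orig:{A,S}
  [0..1]={A,S}  "bb"
  [1..2]={A,S}  "bb"
  [2..3]={A,S}  "bb"
  [3..4]={A,S}  "bb"
  [4..5]={A,S}  "bb"
  [5..6]={A,S}  "bb"
  [6..7]=∅  "bc"
  [7..8]={A}  "cb"
  [0..2]={A,S}  "bbb"
  [1..3]={A,S}  "bbb"
  [2..4]={A,S}  "bbb"
  [3..5]={A,S}  "bbb"
  [4..6]={A,S}  "bbb"
  [5..7]=∅  "bbc"
  [6..8]={A,S}  "bcb"
  [0..3]={A,S}  "bbbb"
  [1..4]={A,S}  "bbbb"
  [2..5]={A,S}  "bbbb"
  [3..6]={A,S}  "bbbb"
  [4..7]=∅  "bbbc"
  [5..8]={A,S}  "bbcb"
  [0..4]={A,S}  "bbbbb"
  [1..5]={A,S}  "bbbbb"
  [2..6]={A,S}  "bbbbb"
  [3..7]=∅  "bbbbc"
  [4..8]={A,S}  "bbbcb"
  [0..5]={A,S}  "bbbbbb"
  [1..6]={A,S}  "bbbbbb"
  [2..7]=∅  "bbbbbc"
  [3..8]={A,S}  "bbbbcb"
  [0..6]={A,S}  "bbbbbbb"
  [1..7]=∅  "bbbbbbc"
  [2..8]={A,S}  "bbbbbcb"
  [0..7]=∅  "bbbbbbbc"
  [1..8]={A,S}  "bbbbbbcb"
  [0..8]={A,S}  "bbbbbbbcb"

S ∈ T[0,8] ⇒ YES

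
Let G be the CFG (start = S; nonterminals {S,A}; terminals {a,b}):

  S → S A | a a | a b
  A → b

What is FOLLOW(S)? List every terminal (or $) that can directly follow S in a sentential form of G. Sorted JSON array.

Compute FIRST by fixpoint:
[1]
  A via A→b: +{b}
  S via S→a a: +{a}
  FIRST(S)={a}  FIRST(A)={b}
[2] done
  FIRST(S)={a}  FIRST(A)={b}

FOLLOW iteration:
seed FOLLOW(S) with $
pass 1:
  S→S A: FOLLOW(S) ⊇ FIRST(A) = {b}; new: +{b}
  S→S A: FOLLOW(A) ⊇ FOLLOW(S) ⊇ {$,b}; new: +{$,b}
  FOLLOW[S]={$,b}  FOLLOW[A]={$,b}
pass 2: (stable)
  FOLLOW[S]={$,b}  FOLLOW[A]={$,b}

FOLLOW(S) = ["$", "b"]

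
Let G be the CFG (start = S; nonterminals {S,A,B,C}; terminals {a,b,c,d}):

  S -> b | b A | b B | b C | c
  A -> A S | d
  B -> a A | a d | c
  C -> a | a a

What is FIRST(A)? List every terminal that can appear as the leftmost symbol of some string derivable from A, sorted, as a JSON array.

FIRST sets, iterate to fixpoint:
pass 1:
  A via A→d: +{d}
  B via B→a A: +{a}
  B via B→c: +{c}
  C via C→a: +{a}
  S via S→b: +{b}
  S via S→c: +{c}
  FIRST[S]={b,c}  FIRST[A]={d}  FIRST[B]={a,c}  FIRST[C]={a}
pass 2: (no change)
  FIRST[S]={b,c}  FIRST[A]={d}  FIRST[B]={a,c}  FIRST[C]={a}

FIRST(A) = ["d"]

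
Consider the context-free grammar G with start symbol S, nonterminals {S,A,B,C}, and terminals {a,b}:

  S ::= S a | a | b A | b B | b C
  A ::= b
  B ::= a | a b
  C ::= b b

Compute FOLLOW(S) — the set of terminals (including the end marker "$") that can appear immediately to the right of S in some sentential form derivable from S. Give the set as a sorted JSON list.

Compute FIRST by fixpoint:
pass 1:
  A via A→b: +{b}
  B via B→a: +{a}
  C via C→b b: +{b}
  S via S→a: +{a}
  S via S→b A: +{b}
  FIRST[S]={a,b}  FIRST[A]={b}  FIRST[B]={a}  FIRST[C]={b}
pass 2: (stable)
  FIRST[S]={a,b}  FIRST[A]={b}  FIRST[B]={a}  FIRST[C]={b}

FOLLOW sets:
seed FOLLOW(S) with $
iter 1:
  S→S a: FOLLOW(S) ⊇ FIRST(a) = {a}; new: +{a}
  S→b A: FOLLOW(A) ⊇ FOLLOW(S) ⊇ {$,a}; new: +{$,a}
  S→b B: FOLLOW(B) ⊇ FOLLOW(S) ⊇ {$,a}; new: +{$,a}
  S→b C: FOLLOW(C) ⊇ FOLLOW(S) ⊇ {$,a}; new: +{$,a}
  FOLLOW[S]={$,a}  FOLLOW[A]={$,a}  FOLLOW[B]={$,a}  FOLLOW[C]={$,a}
iter 2: done
  FOLLOW[S]={$,a}  FOLLOW[A]={$,a}  FOLLOW[B]={$,a}  FOLLOW[C]={$,a}

FOLLOW(S) = ["$", "a"]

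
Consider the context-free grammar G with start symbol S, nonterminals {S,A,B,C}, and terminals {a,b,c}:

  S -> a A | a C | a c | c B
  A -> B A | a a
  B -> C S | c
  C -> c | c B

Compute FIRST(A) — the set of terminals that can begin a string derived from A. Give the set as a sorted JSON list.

Compute FIRST by fixpoint:
iter 1:
  A via A→a a: +{a}
  B via B→c: +{c}
  C via C→c: +{c}
  S via S→a A: +{a}
  S via S→c B: +{c}
  FIRST(S)={a,c}  FIRST(A)={a}  FIRST(B)={c}  FIRST(C)={c}
iter 2:
  A via A→B A: +{c}
  FIRST(S)={a,c}  FIRST(A)={a,c}  FIRST(B)={c}  FIRST(C)={c}
iter 3: (stable)
  FIRST(S)={a,c}  FIRST(A)={a,c}  FIRST(B)={c}  FIRST(C)={c}

FIRST(A) = ["a", "c"]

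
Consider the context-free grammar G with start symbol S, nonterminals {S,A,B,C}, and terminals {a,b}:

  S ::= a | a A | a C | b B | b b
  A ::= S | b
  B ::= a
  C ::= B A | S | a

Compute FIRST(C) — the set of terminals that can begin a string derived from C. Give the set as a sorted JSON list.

FIRST sets, iterate to fixpoint:
pass 1:
  A via A→b: +{b}
  B via B→a: +{a}
  C via C→B A: +{a}
  S via S→a: +{a}
  S via S→b B: +{b}
  S: {a,b}  A: {b}  B: {a}  C: {a}
pass 2:
  A via A→S: +{a}
  C via C→S: +{b}
  S: {a,b}  A: {a,b}  B: {a}  C: {a,b}
pass 3: done
  S: {a,b}  A: {a,b}  B: {a}  C: {a,b}

FIRST(C) = ["a", "b"]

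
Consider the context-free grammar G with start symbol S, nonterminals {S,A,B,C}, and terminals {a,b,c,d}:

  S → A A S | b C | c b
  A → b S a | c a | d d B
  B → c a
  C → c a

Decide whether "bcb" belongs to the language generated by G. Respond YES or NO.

Convert to CNF:
  S -> A X6 | T0 C | T2 T0
  A -> T0 X4 | T2 T1 | T3 X5
  B -> T2 T1
  C -> T2 T1
  T0 -> b
  T1 -> a
  T2 -> c
  T3 -> d
  X4 -> S T1
  X5 -> T3 B
  X6 -> A S

Fill CYK table bottom-up:
  cell(0,0) b: {T0}  orig:{}
  cell(1,1) c: {T2}  orig:{}
  cell(2,2) b: {T0}  orig:{}
  cell(0,1) bc: ∅
  cell(1,2) cb: {S}
  cell(0,2) bcb: ∅

S ∉ T[0,2] ⇒ NO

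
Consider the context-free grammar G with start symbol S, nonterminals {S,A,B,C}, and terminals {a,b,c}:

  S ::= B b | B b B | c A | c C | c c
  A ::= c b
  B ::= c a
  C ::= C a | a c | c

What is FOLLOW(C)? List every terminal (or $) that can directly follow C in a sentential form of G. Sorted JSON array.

Compute FIRST by fixpoint:
iter 1:
  A via A→c b: +{c}
  B via B→c a: +{c}
  C via C→a c: +{a}
  C via C→c: +{c}
  S via S→B b: +{c}
  FIRST[S]={c}  FIRST[A]={c}  FIRST[B]={c}  FIRST[C]={a,c}
iter 2: — fixpoint
  FIRST[S]={c}  FIRST[A]={c}  FIRST[B]={c}  FIRST[C]={a,c}

FOLLOW iteration:
seed FOLLOW(S) with $
iter 1:
  C→C a: FOLLOW(C) ⊇ FIRST(a) = {a}; new: +{a}
  S→B b: FOLLOW(B) ⊇ FIRST(b) = {b}; new: +{b}
  S→B b B: FOLLOW(B) ⊇ FOLLOW(S) ⊇ {$}; new: +{$}
  S→c A: FOLLOW(A) ⊇ FOLLOW(S) ⊇ {$}; new: +{$}
  S→c C: FOLLOW(C) ⊇ FOLLOW(S) ⊇ {$}; new: +{$}
  FOLLOW[S]={$}  FOLLOW[A]={$}  FOLLOW[B]={$,b}  FOLLOW[C]={$,a}
iter 2: (no change)
  FOLLOW[S]={$}  FOLLOW[A]={$}  FOLLOW[B]={$,b}  FOLLOW[C]={$,a}

FOLLOW(C) = ["$", "a"]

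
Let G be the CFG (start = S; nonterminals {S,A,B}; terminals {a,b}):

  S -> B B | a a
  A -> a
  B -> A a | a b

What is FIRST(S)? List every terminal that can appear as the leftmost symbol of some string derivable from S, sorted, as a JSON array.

FIRST iteration:
[1]
  A via A→a: +{a}
  B via B→A a: +{a}
  S via S→B B: +{a}
  FIRST(S)={a}  FIRST(A)={a}  FIRST(B)={a}
[2] — fixpoint
  FIRST(S)={a}  FIRST(A)={a}  FIRST(B)={a}

FIRST(S) = ["a"]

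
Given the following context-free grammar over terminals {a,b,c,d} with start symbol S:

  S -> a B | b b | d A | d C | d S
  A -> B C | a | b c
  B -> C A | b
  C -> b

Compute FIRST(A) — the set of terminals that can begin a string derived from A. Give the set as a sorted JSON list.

FIRST sets, iterate to fixpoint:
[1]
  A via A→a: +{a}
  A via A→b c: +{b}
  B via B→b: +{b}
  C via C→b: +{b}
  S via S→a B: +{a}
  S via S→b b: +{b}
  S via S→d A: +{d}
  S: {a,b,d}  A: {a,b}  B: {b}  C: {b}
[2] (stable)
  S: {a,b,d}  A: {a,b}  B: {b}  C: {b}

FIRST(A) = ["a", "b"]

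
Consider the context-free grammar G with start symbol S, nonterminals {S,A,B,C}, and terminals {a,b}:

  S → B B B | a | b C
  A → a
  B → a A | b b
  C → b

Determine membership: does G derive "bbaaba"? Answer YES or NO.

CNF form of G:
  S -> B X2 | T1 C | a
  A -> a
  B -> T0 A | T1 T1
  C -> b
  T0 -> a
  T1 -> b
  X2 -> B B

CYK fill:
  [0..0]={C,T1}  "b"  orig:{C}
  [1..1]={C,T1}  "b"  orig:{C}
  [2..2]={A,S,T0}  "a"  orig:{A,S}
  [3..3]={A,S,T0}  "a"  orig:{A,S}
  [4..4]={C,T1}  "b"  orig:{C}
  [5..5]={A,S,T0}  "a"  orig:{A,S}
  [0..1]={B,S}  "bb"
  [1..2]=∅  "ba"
  [2..3]={B}  "aa"
  [3..4]=∅  "ab"
  [4..5]=∅  "ba"
  [0..2]=∅  "bba"
  [1..3]=∅  "baa"
  [2..4]=∅  "aab"
  [3..5]=∅  "aba"
  [0..3]={X2}  "bbaa"  orig:{}
  [1..4]=∅  "baab"
  [2..5]=∅  "aaba"
  [0..4]=∅  "bbaab"
  [1..5]=∅  "baaba"
  [0..5]=∅  "bbaaba"

S ∉ T[0,5] ⇒ NO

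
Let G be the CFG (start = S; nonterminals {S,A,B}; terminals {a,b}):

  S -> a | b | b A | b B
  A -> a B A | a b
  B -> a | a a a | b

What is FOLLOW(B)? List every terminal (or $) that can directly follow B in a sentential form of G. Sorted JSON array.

Compute FIRST by fixpoint:
iter 1:
  A via A→a B A: +{a}
  B via B→a: +{a}
  B via B→b: +{b}
  S via S→a: +{a}
  S via S→b: +{b}
  S: {a,b}  A: {a}  B: {a,b}
iter 2: done
  S: {a,b}  A: {a}  B: {a,b}

FOLLOW iteration:
FOLLOW(S) := {$}
[1]
  A→a B A: FOLLOW(B) ⊇ FIRST(A) = {a}; new: +{a}
  S→b A: FOLLOW(A) ⊇ FOLLOW(S) ⊇ {$}; new: +{$}
  S→b B: FOLLOW(B) ⊇ FOLLOW(S) ⊇ {$}; new: +{$}
  FOLLOW[S]={$}  FOLLOW[A]={$}  FOLLOW[B]={$,a}
[2] — fixpoint
  FOLLOW[S]={$}  FOLLOW[A]={$}  FOLLOW[B]={$,a}

FOLLOW(B) = ["$", "a"]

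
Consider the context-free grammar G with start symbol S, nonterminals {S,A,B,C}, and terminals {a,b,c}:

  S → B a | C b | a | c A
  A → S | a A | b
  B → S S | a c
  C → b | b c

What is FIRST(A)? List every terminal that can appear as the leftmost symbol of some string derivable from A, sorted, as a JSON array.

FIRST iteration:
iter 1:
  A via A→a A: +{a}
  A via A→b: +{b}
  B via B→a c: +{a}
  C via C→b: +{b}
  S via S→B a: +{a}
  S via S→C b: +{b}
  S via S→c A: +{c}
  FIRST[S]={a,b,c}  FIRST[A]={a,b}  FIRST[B]={a}  FIRST[C]={b}
iter 2:
  A via A→S: +{c}
  B via B→S S: +{b,c}
  FIRST[S]={a,b,c}  FIRST[A]={a,b,c}  FIRST[B]={a,b,c}  FIRST[C]={b}
iter 3: (stable)
  FIRST[S]={a,b,c}  FIRST[A]={a,b,c}  FIRST[B]={a,b,c}  FIRST[C]={b}

FIRST(A) = ["a", "b", "c"]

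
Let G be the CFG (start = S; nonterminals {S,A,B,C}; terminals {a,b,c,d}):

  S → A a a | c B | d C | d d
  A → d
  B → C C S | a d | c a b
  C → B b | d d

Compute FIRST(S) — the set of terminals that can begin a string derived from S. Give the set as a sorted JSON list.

FIRST sets, iterate to fixpoint:
[1]
  A via A→d: +{d}
  B via B→a d: +{a}
  B via B→c a b: +{c}
  C via C→B b: +{a,c}
  C via C→d d: +{d}
  S via S→A a a: +{d}
  S via S→c B: +{c}
  FIRST(S)={c,d}  FIRST(A)={d}  FIRST(B)={a,c}  FIRST(C)={a,c,d}
[2]
  B via B→C C S: +{d}
  FIRST(S)={c,d}  FIRST(A)={d}  FIRST(B)={a,c,d}  FIRST(C)={a,c,d}
[3] done
  FIRST(S)={c,d}  FIRST(A)={d}  FIRST(B)={a,c,d}  FIRST(C)={a,c,d}

FIRST(S) = ["c", "d"]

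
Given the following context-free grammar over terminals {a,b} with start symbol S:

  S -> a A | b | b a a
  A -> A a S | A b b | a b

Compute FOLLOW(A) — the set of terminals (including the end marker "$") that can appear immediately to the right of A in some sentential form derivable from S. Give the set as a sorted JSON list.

FIRST iteration:
pass 1:
  A via A→a b: +{a}
  S via S→a A: +{a}
  S via S→b: +{b}
  S: {a,b}  A: {a}
pass 2: done
  S: {a,b}  A: {a}

FOLLOW iteration:
initialize: $ ∈ FOLLOW(S)
iter 1:
  A→A a S: FOLLOW(A) ⊇ FIRST(a) = {a}; new: +{a}
  A→A a S: FOLLOW(S) ⊇ FOLLOW(A) ⊇ {a}; new: +{a}
  A→A b b: FOLLOW(A) ⊇ FIRST(b) = {b}; new: +{b}
  S→a A: FOLLOW(A) ⊇ FOLLOW(S) ⊇ {$,a}; new: +{$}
  S: {$,a}  A: {$,a,b}
iter 2:
  A→A a S: FOLLOW(S) ⊇ FOLLOW(A) ⊇ {$,a,b}; new: +{b}
  S: {$,a,b}  A: {$,a,b}
iter 3: done
  S: {$,a,b}  A: {$,a,b}

FOLLOW(A) = ["$", "a", "b"]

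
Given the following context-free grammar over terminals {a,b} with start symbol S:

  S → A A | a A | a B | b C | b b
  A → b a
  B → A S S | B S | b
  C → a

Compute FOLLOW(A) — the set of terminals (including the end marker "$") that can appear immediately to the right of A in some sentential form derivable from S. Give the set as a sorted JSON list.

Compute FIRST by fixpoint:
round 1:
  A via A→b a: +{b}
  B via B→A S S: +{b}
  C via C→a: +{a}
  S via S→A A: +{b}
  S via S→a A: +{a}
  FIRST(S)={a,b}  FIRST(A)={b}  FIRST(B)={b}  FIRST(C)={a}
round 2: (no change)
  FIRST(S)={a,b}  FIRST(A)={b}  FIRST(B)={b}  FIRST(C)={a}

FOLLOW sets:
initialize: $ ∈ FOLLOW(S)
pass 1:
  B→A S S: FOLLOW(A) ⊇ FIRST(S) = {a,b}; new: +{a,b}
  B→A S S: FOLLOW(S) ⊇ FIRST(S) = {a,b}; new: +{a,b}
  B→B S: FOLLOW(B) ⊇ FIRST(S) = {a,b}; new: +{a,b}
  S→A A: FOLLOW(A) ⊇ FOLLOW(S) ⊇ {$,a,b}; new: +{$}
  S→a B: FOLLOW(B) ⊇ FOLLOW(S) ⊇ {$,a,b}; new: +{$}
  S→b C: FOLLOW(C) ⊇ FOLLOW(S) ⊇ {$,a,b}; new: +{$,a,b}
  S: {$,a,b}  A: {$,a,b}  B: {$,a,b}  C: {$,a,b}
pass 2: — fixpoint
  S: {$,a,b}  A: {$,a,b}  B: {$,a,b}  C: {$,a,b}

FOLLOW(A) = ["$", "a", "b"]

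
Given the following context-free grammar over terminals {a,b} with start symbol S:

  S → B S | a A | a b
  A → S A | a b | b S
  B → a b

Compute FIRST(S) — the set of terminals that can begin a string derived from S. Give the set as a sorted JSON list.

FIRST iteration:
[1]
  A via A→a b: +{a}
  A via A→b S: +{b}
  B via B→a b: +{a}
  S via S→B S: +{a}
  FIRST[S]={a}  FIRST[A]={a,b}  FIRST[B]={a}
[2] done
  FIRST[S]={a}  FIRST[A]={a,b}  FIRST[B]={a}

FIRST(S) = ["a"]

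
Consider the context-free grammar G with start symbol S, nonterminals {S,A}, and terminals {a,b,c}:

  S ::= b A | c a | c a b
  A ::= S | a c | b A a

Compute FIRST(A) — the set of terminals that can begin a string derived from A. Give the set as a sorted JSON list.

Compute FIRST by fixpoint:
round 1:
  A via A→a c: +{a}
  A via A→b A a: +{b}
  S via S→b A: +{b}
  S via S→c a: +{c}
  S: {b,c}  A: {a,b}
round 2:
  A via A→S: +{c}
  S: {b,c}  A: {a,b,c}
round 3: — fixpoint
  S: {b,c}  A: {a,b,c}

FIRST(A) = ["a", "b", "c"]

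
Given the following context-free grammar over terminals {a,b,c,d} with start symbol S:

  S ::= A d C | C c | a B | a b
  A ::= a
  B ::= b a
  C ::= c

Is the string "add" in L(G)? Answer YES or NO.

Convert to CNF:
  S -> A X4 | C T3 | T1 B | T1 T0
  A -> a
  B -> T0 T1
  C -> c
  T0 -> b
  T1 -> a
  T2 -> d
  T3 -> c
  X4 -> T2 C

CYK table (by increasing span):
  T[0,0] 'a' = {A,T1}  orig:{A}
  T[1,1] 'd' = {T2}  orig:{}
  T[2,2] 'd' = {T2}  orig:{}
  T[0,1] 'ad' = ∅
  T[1,2] 'dd' = ∅
  T[0,2] 'add' = ∅

S ∉ T[0,2] ⇒ NO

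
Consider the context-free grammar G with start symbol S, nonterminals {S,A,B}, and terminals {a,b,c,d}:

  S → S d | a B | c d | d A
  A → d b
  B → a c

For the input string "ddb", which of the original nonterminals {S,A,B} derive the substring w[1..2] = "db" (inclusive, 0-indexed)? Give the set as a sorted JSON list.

CNF form of G:
  S -> S T0 | T0 A | T2 B | T3 T0
  A -> T0 T1
  B -> T2 T3
  T0 -> d
  T1 -> b
  T2 -> a
  T3 -> c

CYK fill (cells [i..j] with 1 ≤ i ≤ j ≤ 2 only):
  cell(1,1) d: {T0}  orig:{}
  cell(2,2) b: {T1}  orig:{}
  cell(1,2) db: {A}

Original NTs in T[1,2] deriving "db": ["A"]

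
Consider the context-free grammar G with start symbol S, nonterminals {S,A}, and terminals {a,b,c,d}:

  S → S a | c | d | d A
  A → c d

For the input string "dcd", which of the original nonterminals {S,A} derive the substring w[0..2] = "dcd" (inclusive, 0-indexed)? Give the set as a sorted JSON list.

CNF form of G:
  S -> S T2 | T1 A | c | d
  A -> T0 T1
  T0 -> c
  T1 -> d
  T2 -> a

CYK fill (cells [i..j] with 0 ≤ i ≤ j ≤ 2 only):
  T[0,0] 'd' = {S,T1}  orig:{S}
  T[1,1] 'c' = {S,T0}  orig:{S}
  T[2,2] 'd' = {S,T1}  orig:{S}
  T[0,1] 'dc' = ∅
  T[1,2] 'cd' = {A}
  T[0,2] 'dcd' = {S}

Original NTs in T[0,2] deriving "dcd": ["S"]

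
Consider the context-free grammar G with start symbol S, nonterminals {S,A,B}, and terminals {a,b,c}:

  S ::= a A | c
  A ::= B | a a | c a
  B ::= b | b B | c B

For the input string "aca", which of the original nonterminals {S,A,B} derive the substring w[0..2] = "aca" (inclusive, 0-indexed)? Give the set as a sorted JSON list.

Convert to CNF:
  S -> T0 A | c
  A -> T0 T0 | T1 B | T2 B | T2 T0 | b
  B -> T1 B | T2 B | b
  T0 -> a
  T1 -> b
  T2 -> c

CYK fill, restricted to cells inside w[0..2]:
  [0..0]={T0}  "a"  orig:{}
  [1..1]={S,T2}  "c"  orig:{S}
  [2..2]={T0}  "a"  orig:{}
  [0..1]=∅  "ac"
  [1..2]={A}  "ca"
  [0..2]={S}  "aca"

Original NTs in T[0,2] deriving "aca": ["S"]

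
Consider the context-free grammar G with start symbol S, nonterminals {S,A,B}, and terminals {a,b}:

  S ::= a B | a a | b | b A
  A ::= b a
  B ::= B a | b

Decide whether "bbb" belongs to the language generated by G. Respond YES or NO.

CNF form of G:
  S -> T0 A | T1 B | T1 T1 | b
  A -> T0 T1
  B -> B T1 | b
  T0 -> b
  T1 -> a

CYK fill:
  cell(0,0) b: {B,S,T0}  orig:{B,S}
  cell(1,1) b: {B,S,T0}  orig:{B,S}
  cell(2,2) b: {B,S,T0}  orig:{B,S}
  cell(0,1) bb: ∅
  cell(1,2) bb: ∅
  cell(0,2) bbb: ∅

S ∉ T[0,2] ⇒ NO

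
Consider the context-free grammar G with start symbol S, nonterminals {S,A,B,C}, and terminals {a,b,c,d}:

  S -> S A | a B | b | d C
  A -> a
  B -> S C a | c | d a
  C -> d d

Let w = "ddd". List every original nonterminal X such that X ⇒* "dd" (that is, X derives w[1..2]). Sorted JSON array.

CNF form of G:
  S -> S A | T0 B | T1 C | b
  A -> a
  B -> S X2 | T1 T0 | c
  C -> T1 T1
  T0 -> a
  T1 -> d
  X2 -> C T0

CYK fill, restricted to cells inside w[1..2]:
  [1..1]={T1}  "d"  orig:{}
  [2..2]={T1}  "d"  orig:{}
  [1..2]={C}  "dd"

Original NTs in T[1,2] deriving "dd": ["C"]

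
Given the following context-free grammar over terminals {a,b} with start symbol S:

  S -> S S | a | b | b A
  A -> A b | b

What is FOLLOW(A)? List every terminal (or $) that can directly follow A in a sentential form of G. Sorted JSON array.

Compute FIRST by fixpoint:
iter 1:
  A via A→b: +{b}
  S via S→a: +{a}
  S via S→b: +{b}
  FIRST(S)={a,b}  FIRST(A)={b}
iter 2: done
  FIRST(S)={a,b}  FIRST(A)={b}

FOLLOW iteration:
seed FOLLOW(S) with $
iter 1:
  A→A b: FOLLOW(A) ⊇ FIRST(b) = {b}; new: +{b}
  S→S S: FOLLOW(S) ⊇ FIRST(S) = {a,b}; new: +{a,b}
  S→b A: FOLLOW(A) ⊇ FOLLOW(S) ⊇ {$,a,b}; new: +{$,a}
  FOLLOW(S)={$,a,b}  FOLLOW(A)={$,a,b}
iter 2: — fixpoint
  FOLLOW(S)={$,a,b}  FOLLOW(A)={$,a,b}

FOLLOW(A) = ["$", "a", "b"]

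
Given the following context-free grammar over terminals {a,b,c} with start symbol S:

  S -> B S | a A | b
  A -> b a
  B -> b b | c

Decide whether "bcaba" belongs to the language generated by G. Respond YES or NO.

Convert to CNF:
  S -> B S | T1 A | b
  A -> T0 T1
  B -> T0 T0 | c
  T0 -> b
  T1 -> a

Fill CYK table bottom-up:
  T[0,0] 'b' = {S,T0}  orig:{S}
  T[1,1] 'c' = {B}
  T[2,2] 'a' = {T1}  orig:{}
  T[3,3] 'b' = {S,T0}  orig:{S}
  T[4,4] 'a' = {T1}  orig:{}
  T[0,1] 'bc' = ∅
  T[1,2] 'ca' = ∅
  T[2,3] 'ab' = ∅
  T[3,4] 'ba' = {A}
  T[0,2] 'bca' = ∅
  T[1,3] 'cab' = ∅
  T[2,4] 'aba' = {S}
  T[0,3] 'bcab' = ∅
  T[1,4] 'caba' = {S}
  T[0,4] 'bcaba' = ∅

S ∉ T[0,4] ⇒ NO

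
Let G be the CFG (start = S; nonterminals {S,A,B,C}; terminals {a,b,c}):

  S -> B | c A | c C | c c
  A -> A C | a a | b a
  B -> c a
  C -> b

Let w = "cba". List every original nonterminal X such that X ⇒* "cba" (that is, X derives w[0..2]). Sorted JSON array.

Convert to CNF:
  S -> T2 A | T2 C | T2 T0 | T2 T2
  A -> A C | T0 T0 | T1 T0
  B -> T2 T0
  C -> b
  T0 -> a
  T1 -> b
  T2 -> c

CYK table (by increasing span) (cells [i..j] with 0 ≤ i ≤ j ≤ 2 only):
  T[0,0] 'c' = {T2}  orig:{}
  T[1,1] 'b' = {C,T1}  orig:{C}
  T[2,2] 'a' = {T0}  orig:{}
  T[0,1] 'cb' = {S}
  T[1,2] 'ba' = {A}
  T[0,2] 'cba' = {S}

Original NTs in T[0,2] deriving "cba": ["S"]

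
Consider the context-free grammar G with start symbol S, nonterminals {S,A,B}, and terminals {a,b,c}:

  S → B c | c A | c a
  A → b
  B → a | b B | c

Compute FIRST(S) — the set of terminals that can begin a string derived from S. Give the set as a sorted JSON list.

Compute FIRST by fixpoint:
iter 1:
  A via A→b: +{b}
  B via B→a: +{a}
  B via B→b B: +{b}
  B via B→c: +{c}
  S via S→B c: +{a,b,c}
  S: {a,b,c}  A: {b}  B: {a,b,c}
iter 2: (no change)
  S: {a,b,c}  A: {b}  B: {a,b,c}

FIRST(S) = ["a", "b", "c"]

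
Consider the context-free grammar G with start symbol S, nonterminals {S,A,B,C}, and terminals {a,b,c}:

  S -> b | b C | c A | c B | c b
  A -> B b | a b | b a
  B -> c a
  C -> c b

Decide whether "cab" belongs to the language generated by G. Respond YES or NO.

CNF form of G:
  S -> T0 C | T2 A | T2 B | T2 T0 | b
  A -> B T0 | T0 T1 | T1 T0
  B -> T2 T1
  C -> T2 T0
  T0 -> b
  T1 -> a
  T2 -> c

CYK table (by increasing span):
  cell(0,0) c: {T2}  orig:{}
  cell(1,1) a: {T1}  orig:{}
  cell(2,2) b: {S,T0}  orig:{S}
  cell(0,1) ca: {B}
  cell(1,2) ab: {A}
  cell(0,2) cab: {A,S}

S ∈ T[0,2] ⇒ YES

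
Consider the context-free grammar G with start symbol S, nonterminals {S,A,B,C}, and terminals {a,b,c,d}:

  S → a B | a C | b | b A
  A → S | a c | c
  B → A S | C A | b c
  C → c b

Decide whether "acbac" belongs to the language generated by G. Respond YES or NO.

Convert to CNF:
  S -> T0 B | T0 C | T2 A | b
  A -> T0 B | T0 C | T0 T1 | T2 A | b | c
  B -> A S | C A | T2 T1
  C -> T1 T2
  T0 -> a
  T1 -> c
  T2 -> b

Fill CYK table bottom-up:
  T[0,0] 'a' = {T0}  orig:{}
  T[1,1] 'c' = {A,T1}  orig:{A}
  T[2,2] 'b' = {A,S,T2}  orig:{A,S}
  T[3,3] 'a' = {T0}  orig:{}
  T[4,4] 'c' = {A,T1}  orig:{A}
  T[0,1] 'ac' = {A}
  T[1,2] 'cb' = {B,C}
  T[2,3] 'ba' = ∅
  T[3,4] 'ac' = {A}
  T[0,2] 'acb' = {A,B,S}
  T[1,3] 'cba' = ∅
  T[2,4] 'bac' = {A,S}
  T[0,3] 'acba' = ∅
  T[1,4] 'cbac' = {B}
  T[0,4] 'acbac' = {A,B,S}

S ∈ T[0,4] ⇒ YES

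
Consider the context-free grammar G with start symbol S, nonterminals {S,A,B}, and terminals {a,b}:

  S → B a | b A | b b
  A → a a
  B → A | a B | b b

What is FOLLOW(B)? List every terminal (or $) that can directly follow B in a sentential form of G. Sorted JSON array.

FIRST sets, iterate to fixpoint:
round 1:
  A via A→a a: +{a}
  B via B→A: +{a}
  B via B→b b: +{b}
  S via S→B a: +{a,b}
  S: {a,b}  A: {a}  B: {a,b}
round 2: (no change)
  S: {a,b}  A: {a}  B: {a,b}

Compute FOLLOW by fixpoint:
initialize: $ ∈ FOLLOW(S)
pass 1:
  S→B a: FOLLOW(B) ⊇ FIRST(a) = {a}; new: +{a}
  S→b A: FOLLOW(A) ⊇ FOLLOW(S) ⊇ {$}; new: +{$}
  FOLLOW[S]={$}  FOLLOW[A]={$}  FOLLOW[B]={a}
pass 2:
  B→A: FOLLOW(A) ⊇ FOLLOW(B) ⊇ {a}; new: +{a}
  FOLLOW[S]={$}  FOLLOW[A]={$,a}  FOLLOW[B]={a}
pass 3: (stable)
  FOLLOW[S]={$}  FOLLOW[A]={$,a}  FOLLOW[B]={a}

FOLLOW(B) = ["a"]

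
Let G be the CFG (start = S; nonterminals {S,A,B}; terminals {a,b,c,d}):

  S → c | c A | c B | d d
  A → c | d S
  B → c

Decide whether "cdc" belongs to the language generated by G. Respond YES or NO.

CNF form of G:
  S -> T0 T0 | T1 A | T1 B | c
  A -> T0 S | c
  B -> c
  T0 -> d
  T1 -> c

CYK fill:
  cell(0,0) c: {A,B,S,T1}  orig:{A,B,S}
  cell(1,1) d: {T0}  orig:{}
  cell(2,2) c: {A,B,S,T1}  orig:{A,B,S}
  cell(0,1) cd: ∅
  cell(1,2) dc: {A}
  cell(0,2) cdc: {S}

S ∈ T[0,2] ⇒ YES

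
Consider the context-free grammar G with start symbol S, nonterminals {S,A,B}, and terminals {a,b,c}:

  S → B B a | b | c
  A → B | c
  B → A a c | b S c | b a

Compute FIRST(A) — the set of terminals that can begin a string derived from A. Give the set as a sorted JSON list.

Compute FIRST by fixpoint:
round 1:
  A via A→c: +{c}
  B via B→A a c: +{c}
  B via B→b S c: +{b}
  S via S→B B a: +{b,c}
  FIRST(S)={b,c}  FIRST(A)={c}  FIRST(B)={b,c}
round 2:
  A via A→B: +{b}
  FIRST(S)={b,c}  FIRST(A)={b,c}  FIRST(B)={b,c}
round 3: — fixpoint
  FIRST(S)={b,c}  FIRST(A)={b,c}  FIRST(B)={b,c}

FIRST(A) = ["b", "c"]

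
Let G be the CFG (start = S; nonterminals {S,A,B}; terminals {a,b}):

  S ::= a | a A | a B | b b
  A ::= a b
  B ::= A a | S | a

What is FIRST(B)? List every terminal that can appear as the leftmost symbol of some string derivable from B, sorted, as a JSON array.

FIRST sets, iterate to fixpoint:
iter 1:
  A via A→a b: +{a}
  B via B→A a: +{a}
  S via S→a: +{a}
  S via S→b b: +{b}
  FIRST(S)={a,b}  FIRST(A)={a}  FIRST(B)={a}
iter 2:
  B via B→S: +{b}
  FIRST(S)={a,b}  FIRST(A)={a}  FIRST(B)={a,b}
iter 3: done
  FIRST(S)={a,b}  FIRST(A)={a}  FIRST(B)={a,b}

FIRST(B) = ["a", "b"]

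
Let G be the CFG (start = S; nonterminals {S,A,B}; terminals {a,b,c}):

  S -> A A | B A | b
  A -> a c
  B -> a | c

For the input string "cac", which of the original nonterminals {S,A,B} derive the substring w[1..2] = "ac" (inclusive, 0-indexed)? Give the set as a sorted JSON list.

Convert to CNF:
  S -> A A | B A | b
  A -> T0 T1
  B -> a | c
  T0 -> a
  T1 -> c

CYK table (by increasing span), restricted to cells inside w[1..2]:
  cell(1,1) a: {B,T0}  orig:{B}
  cell(2,2) c: {B,T1}  orig:{B}
  cell(1,2) ac: {A}

Original NTs in T[1,2] deriving "ac": ["A"]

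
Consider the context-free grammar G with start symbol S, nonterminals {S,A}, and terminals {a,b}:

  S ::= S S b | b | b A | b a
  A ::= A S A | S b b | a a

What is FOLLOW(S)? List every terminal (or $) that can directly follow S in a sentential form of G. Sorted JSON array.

FIRST iteration:
pass 1:
  A via A→a a: +{a}
  S via S→b: +{b}
  S: {b}  A: {a}
pass 2:
  A via A→S b b: +{b}
  S: {b}  A: {a,b}
pass 3: (stable)
  S: {b}  A: {a,b}

FOLLOW sets:
initialize: $ ∈ FOLLOW(S)
[1]
  A→A S A: FOLLOW(A) ⊇ FIRST(S) = {b}; new: +{b}
  A→A S A: FOLLOW(S) ⊇ FIRST(A) = {a,b}; new: +{a,b}
  S→b A: FOLLOW(A) ⊇ FOLLOW(S) ⊇ {$,a,b}; new: +{$,a}
  FOLLOW(S)={$,a,b}  FOLLOW(A)={$,a,b}
[2] (no change)
  FOLLOW(S)={$,a,b}  FOLLOW(A)={$,a,b}

FOLLOW(S) = ["$", "a", "b"]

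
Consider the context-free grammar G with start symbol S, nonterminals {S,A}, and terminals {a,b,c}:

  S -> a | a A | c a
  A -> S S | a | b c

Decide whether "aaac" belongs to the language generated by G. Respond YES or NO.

CNF form of G:
  S -> T1 T2 | T2 A | a
  A -> S S | T0 T1 | a
  T0 -> b
  T1 -> c
  T2 -> a

Fill CYK table bottom-up:
  T[0,0] 'a' = {A,S,T2}  orig:{A,S}
  T[1,1] 'a' = {A,S,T2}  orig:{A,S}
  T[2,2] 'a' = {A,S,T2}  orig:{A,S}
  T[3,3] 'c' = {T1}  orig:{}
  T[0,1] 'aa' = {A,S}
  T[1,2] 'aa' = {A,S}
  T[2,3] 'ac' = ∅
  T[0,2] 'aaa' = {A,S}
  T[1,3] 'aac' = ∅
  T[0,3] 'aaac' = ∅

S ∉ T[0,3] ⇒ NO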